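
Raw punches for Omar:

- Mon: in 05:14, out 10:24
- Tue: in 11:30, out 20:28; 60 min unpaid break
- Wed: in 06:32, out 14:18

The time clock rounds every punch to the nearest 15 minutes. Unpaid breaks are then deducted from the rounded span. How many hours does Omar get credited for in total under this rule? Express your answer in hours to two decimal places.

21.00 hours

Mon: in 05:14→05:15, out 10:24→10:30; 5 h 15 min
Tue: in 11:30→11:30, out 20:28→20:30; 9 h 0 min − 60 min = 8 h 0 min
Wed: in 06:32→06:30, out 14:18→14:15; 7 h 45 min
Total credited: 21 h 0 min.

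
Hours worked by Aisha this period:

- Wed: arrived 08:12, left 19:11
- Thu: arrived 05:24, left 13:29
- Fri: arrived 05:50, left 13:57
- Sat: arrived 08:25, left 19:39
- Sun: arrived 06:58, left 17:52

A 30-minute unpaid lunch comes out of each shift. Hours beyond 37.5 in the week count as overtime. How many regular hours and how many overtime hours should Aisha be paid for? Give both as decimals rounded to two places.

Regular 37.50 hours, overtime 9.32 hours

Wed: 08:12–19:11 = 10 h 59 min; less 30 min break → 10 h 29 min
Thu: 05:24–13:29 = 8 h 5 min; less 30 min break → 7 h 35 min
Fri: 05:50–13:57 = 8 h 7 min; less 30 min break → 7 h 37 min
Sat: 08:25–19:39 = 11 h 14 min; less 30 min break → 10 h 44 min
Sun: 06:58–17:52 = 10 h 54 min; less 30 min break → 10 h 24 min
Total worked: 46 h 49 min = 46.82 h.
Threshold 37.5 h → overtime 9 h 19 min, regular 37 h 30 min.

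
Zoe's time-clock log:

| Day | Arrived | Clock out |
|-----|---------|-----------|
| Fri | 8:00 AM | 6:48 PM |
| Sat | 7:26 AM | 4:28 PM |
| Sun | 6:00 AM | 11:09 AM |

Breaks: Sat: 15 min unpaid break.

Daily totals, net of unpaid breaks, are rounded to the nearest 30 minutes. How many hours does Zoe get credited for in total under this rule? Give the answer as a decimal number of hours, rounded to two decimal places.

25.00 hours

Fri: 8:00 AM–6:48 PM = 10 h 48 min → rounds to 11 h 0 min
Sat: 7:26 AM–4:28 PM = 9 h 2 min − 15 min = 8 h 47 min → rounds to 9 h 0 min
Sun: 6:00 AM–11:09 AM = 5 h 9 min → rounds to 5 h 0 min
Total credited: 25 h 0 min.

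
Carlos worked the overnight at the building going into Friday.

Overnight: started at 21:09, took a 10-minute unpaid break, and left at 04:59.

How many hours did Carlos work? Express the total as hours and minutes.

Overnight: 21:09 → midnight = 2 h 51 min; midnight → 04:59 = 4 h 59 min; span 7 h 50 min; less 10 min break → 7 h 40 min

7 h 40 min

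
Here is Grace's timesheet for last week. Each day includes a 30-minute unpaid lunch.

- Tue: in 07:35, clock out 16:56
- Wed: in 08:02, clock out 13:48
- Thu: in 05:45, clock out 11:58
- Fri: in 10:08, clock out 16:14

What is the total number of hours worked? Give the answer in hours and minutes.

25 h 26 min

Tue: 07:35–16:56 = 9 h 21 min; less 30 min break → 8 h 51 min
Wed: 08:02–13:48 = 5 h 46 min; less 30 min break → 5 h 16 min
Thu: 05:45–11:58 = 6 h 13 min; less 30 min break → 5 h 43 min
Fri: 10:08–16:14 = 6 h 6 min; less 30 min break → 5 h 36 min
Total: 8 h 51 min + 5 h 16 min + 5 h 43 min + 5 h 36 min = 25 h 26 min.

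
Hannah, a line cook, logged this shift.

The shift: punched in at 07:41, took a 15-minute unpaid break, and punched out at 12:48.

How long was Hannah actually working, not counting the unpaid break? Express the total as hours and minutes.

The shift: 07:41–12:48 = 5 h 7 min; less 15 min break → 4 h 52 min

4 h 52 min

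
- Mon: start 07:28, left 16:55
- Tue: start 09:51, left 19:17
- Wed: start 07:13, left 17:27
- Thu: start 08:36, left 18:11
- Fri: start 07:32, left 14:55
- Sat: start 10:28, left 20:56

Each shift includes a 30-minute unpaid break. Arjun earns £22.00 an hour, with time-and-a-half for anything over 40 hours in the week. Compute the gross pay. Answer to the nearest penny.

Mon: 07:28–16:55 = 9 h 27 min; less 30 min break → 8 h 57 min
Tue: 09:51–19:17 = 9 h 26 min; less 30 min break → 8 h 56 min
Wed: 07:13–17:27 = 10 h 14 min; less 30 min break → 9 h 44 min
Thu: 08:36–18:11 = 9 h 35 min; less 30 min break → 9 h 5 min
Fri: 07:32–14:55 = 7 h 23 min; less 30 min break → 6 h 53 min
Sat: 10:28–20:56 = 10 h 28 min; less 30 min break → 9 h 58 min
Total worked: 53 h 33 min = 3213 min.
Regular 40 h 0 min = 2400 min at £22.00/h; overtime 13 h 33 min = 813 min at £33.00/h.
Pay = (2400 × £22.00 + 813 × £33.00) ÷ 60 = £1327.15.

£1327.15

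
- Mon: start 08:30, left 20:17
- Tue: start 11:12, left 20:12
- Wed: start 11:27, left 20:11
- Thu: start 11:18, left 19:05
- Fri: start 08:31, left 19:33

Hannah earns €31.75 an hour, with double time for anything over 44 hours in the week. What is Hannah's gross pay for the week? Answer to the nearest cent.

€1672.17

Mon: 08:30–20:17 = 11 h 47 min
Tue: 11:12–20:12 = 9 h 0 min
Wed: 11:27–20:11 = 8 h 44 min
Thu: 11:18–19:05 = 7 h 47 min
Fri: 08:31–19:33 = 11 h 2 min
Total worked: 48 h 20 min = 2900 min.
Regular 44 h 0 min = 2640 min at €31.75/h; overtime 4 h 20 min = 260 min at €63.50/h.
Pay = (2640 × €31.75 + 260 × €63.50) ÷ 60 = €1672.17.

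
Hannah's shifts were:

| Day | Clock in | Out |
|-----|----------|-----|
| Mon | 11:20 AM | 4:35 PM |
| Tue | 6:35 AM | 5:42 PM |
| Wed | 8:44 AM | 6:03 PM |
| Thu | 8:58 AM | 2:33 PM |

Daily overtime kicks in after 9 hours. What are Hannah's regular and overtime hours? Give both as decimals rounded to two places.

Mon: 11:20 AM–4:35 PM = 5 h 15 min
Tue: 6:35 AM–5:42 PM = 11 h 7 min
Wed: 8:44 AM–6:03 PM = 9 h 19 min
Thu: 8:58 AM–2:33 PM = 5 h 35 min
Mon reg 5 h 15 min / OT 0 h 0 min; Tue reg 9 h 0 min / OT 2 h 7 min; Wed reg 9 h 0 min / OT 0 h 19 min; Thu reg 5 h 35 min / OT 0 h 0 min.
Totals: regular 28 h 50 min, overtime 2 h 26 min.

Regular 28.83 hours, overtime 2.43 hours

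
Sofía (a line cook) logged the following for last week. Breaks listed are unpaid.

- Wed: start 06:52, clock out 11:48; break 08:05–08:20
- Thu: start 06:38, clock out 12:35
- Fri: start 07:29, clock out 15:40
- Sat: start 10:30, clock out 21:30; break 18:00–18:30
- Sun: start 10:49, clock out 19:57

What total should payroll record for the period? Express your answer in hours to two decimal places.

Wed: 06:52–11:48 = 4 h 56 min; less 15 min break → 4 h 41 min
Thu: 06:38–12:35 = 5 h 57 min
Fri: 07:29–15:40 = 8 h 11 min
Sat: 10:30–21:30 = 11 h 0 min; less 30 min break → 10 h 30 min
Sun: 10:49–19:57 = 9 h 8 min
Total: 4 h 41 min + 5 h 57 min + 8 h 11 min + 10 h 30 min + 9 h 8 min = 38 h 27 min.

38.45 hours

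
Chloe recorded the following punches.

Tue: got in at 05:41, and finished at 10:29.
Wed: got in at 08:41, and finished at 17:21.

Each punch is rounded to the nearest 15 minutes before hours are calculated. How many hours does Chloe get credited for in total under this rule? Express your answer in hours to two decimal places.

13.25 hours

Tue: in 05:41→05:45, out 10:29→10:30; 4 h 45 min
Wed: in 08:41→08:45, out 17:21→17:15; 8 h 30 min
Total credited: 13 h 15 min.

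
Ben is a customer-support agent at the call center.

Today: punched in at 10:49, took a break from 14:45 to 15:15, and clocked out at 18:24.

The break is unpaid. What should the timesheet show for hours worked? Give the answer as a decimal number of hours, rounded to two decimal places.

Today: 10:49–18:24 = 7 h 35 min; less 30 min break → 7 h 5 min

7.08 hours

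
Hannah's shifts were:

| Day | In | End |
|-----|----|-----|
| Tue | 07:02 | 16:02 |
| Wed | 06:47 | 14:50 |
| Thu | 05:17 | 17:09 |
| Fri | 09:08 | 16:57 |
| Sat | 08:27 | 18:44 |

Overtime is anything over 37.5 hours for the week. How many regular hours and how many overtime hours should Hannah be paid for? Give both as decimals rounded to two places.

Tue: 07:02–16:02 = 9 h 0 min
Wed: 06:47–14:50 = 8 h 3 min
Thu: 05:17–17:09 = 11 h 52 min
Fri: 09:08–16:57 = 7 h 49 min
Sat: 08:27–18:44 = 10 h 17 min
Total worked: 47 h 1 min = 47.02 h.
Threshold 37.5 h → overtime 9 h 31 min, regular 37 h 30 min.

Regular 37.50 hours, overtime 9.52 hours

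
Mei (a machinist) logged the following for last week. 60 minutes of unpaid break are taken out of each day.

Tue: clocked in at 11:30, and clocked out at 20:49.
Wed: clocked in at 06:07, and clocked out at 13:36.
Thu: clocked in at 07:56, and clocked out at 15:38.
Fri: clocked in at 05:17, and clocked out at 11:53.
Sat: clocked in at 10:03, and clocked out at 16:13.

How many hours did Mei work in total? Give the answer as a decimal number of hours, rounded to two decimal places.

32.27 hours

Tue: 11:30–20:49 = 9 h 19 min; less 60 min break → 8 h 19 min
Wed: 06:07–13:36 = 7 h 29 min; less 60 min break → 6 h 29 min
Thu: 07:56–15:38 = 7 h 42 min; less 60 min break → 6 h 42 min
Fri: 05:17–11:53 = 6 h 36 min; less 60 min break → 5 h 36 min
Sat: 10:03–16:13 = 6 h 10 min; less 60 min break → 5 h 10 min
Total: 8 h 19 min + 6 h 29 min + 6 h 42 min + 5 h 36 min + 5 h 10 min = 32 h 16 min.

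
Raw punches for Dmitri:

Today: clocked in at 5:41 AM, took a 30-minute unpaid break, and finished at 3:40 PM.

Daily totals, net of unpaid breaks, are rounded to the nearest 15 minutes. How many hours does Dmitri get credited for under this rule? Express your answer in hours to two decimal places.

Today: 5:41 AM–3:40 PM = 9 h 59 min − 30 min = 9 h 29 min → rounds to 9 h 30 min

9.50 hours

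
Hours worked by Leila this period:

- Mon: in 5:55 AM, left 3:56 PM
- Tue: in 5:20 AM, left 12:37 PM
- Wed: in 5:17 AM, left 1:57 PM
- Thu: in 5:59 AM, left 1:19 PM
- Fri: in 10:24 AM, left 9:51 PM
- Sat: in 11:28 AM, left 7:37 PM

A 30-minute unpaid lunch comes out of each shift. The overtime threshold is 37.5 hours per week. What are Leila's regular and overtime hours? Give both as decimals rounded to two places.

Regular 37.50 hours, overtime 12.40 hours

Mon: 5:55 AM–3:56 PM = 10 h 1 min; less 30 min break → 9 h 31 min
Tue: 5:20 AM–12:37 PM = 7 h 17 min; less 30 min break → 6 h 47 min
Wed: 5:17 AM–1:57 PM = 8 h 40 min; less 30 min break → 8 h 10 min
Thu: 5:59 AM–1:19 PM = 7 h 20 min; less 30 min break → 6 h 50 min
Fri: 10:24 AM–9:51 PM = 11 h 27 min; less 30 min break → 10 h 57 min
Sat: 11:28 AM–7:37 PM = 8 h 9 min; less 30 min break → 7 h 39 min
Total worked: 49 h 54 min = 49.90 h.
Threshold 37.5 h → overtime 12 h 24 min, regular 37 h 30 min.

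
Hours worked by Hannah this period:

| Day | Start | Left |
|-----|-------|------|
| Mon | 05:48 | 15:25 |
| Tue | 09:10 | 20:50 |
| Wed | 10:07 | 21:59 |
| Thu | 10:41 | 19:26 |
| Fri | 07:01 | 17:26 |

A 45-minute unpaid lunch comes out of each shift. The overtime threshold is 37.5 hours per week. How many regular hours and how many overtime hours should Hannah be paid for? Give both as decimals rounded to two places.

Regular 37.50 hours, overtime 11.07 hours

Mon: 05:48–15:25 = 9 h 37 min; less 45 min break → 8 h 52 min
Tue: 09:10–20:50 = 11 h 40 min; less 45 min break → 10 h 55 min
Wed: 10:07–21:59 = 11 h 52 min; less 45 min break → 11 h 7 min
Thu: 10:41–19:26 = 8 h 45 min; less 45 min break → 8 h 0 min
Fri: 07:01–17:26 = 10 h 25 min; less 45 min break → 9 h 40 min
Total worked: 48 h 34 min = 48.57 h.
Threshold 37.5 h → overtime 11 h 4 min, regular 37 h 30 min.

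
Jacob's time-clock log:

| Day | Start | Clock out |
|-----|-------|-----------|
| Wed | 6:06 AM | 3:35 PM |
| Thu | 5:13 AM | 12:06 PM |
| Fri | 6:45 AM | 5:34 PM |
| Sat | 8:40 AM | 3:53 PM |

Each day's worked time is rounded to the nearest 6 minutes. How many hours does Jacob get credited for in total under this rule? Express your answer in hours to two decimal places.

34.40 hours

Wed: 6:06 AM–3:35 PM = 9 h 29 min → rounds to 9 h 30 min
Thu: 5:13 AM–12:06 PM = 6 h 53 min → rounds to 6 h 54 min
Fri: 6:45 AM–5:34 PM = 10 h 49 min → rounds to 10 h 48 min
Sat: 8:40 AM–3:53 PM = 7 h 13 min → rounds to 7 h 12 min
Total credited: 34 h 24 min.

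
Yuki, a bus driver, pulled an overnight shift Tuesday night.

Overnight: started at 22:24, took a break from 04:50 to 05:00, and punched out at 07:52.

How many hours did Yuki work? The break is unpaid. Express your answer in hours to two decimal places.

Overnight: 22:24 → midnight = 1 h 36 min; midnight → 07:52 = 7 h 52 min; span 9 h 28 min; less 10 min break → 9 h 18 min

9.30 hours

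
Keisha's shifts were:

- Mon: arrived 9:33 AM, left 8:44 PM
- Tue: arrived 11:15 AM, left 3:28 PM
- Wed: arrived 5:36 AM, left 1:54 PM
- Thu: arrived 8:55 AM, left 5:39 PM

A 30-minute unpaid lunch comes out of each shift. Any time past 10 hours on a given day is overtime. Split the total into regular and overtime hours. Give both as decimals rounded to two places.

Regular 29.75 hours, overtime 0.68 hours

Mon: 9:33 AM–8:44 PM = 11 h 11 min; less 30 min break → 10 h 41 min
Tue: 11:15 AM–3:28 PM = 4 h 13 min; less 30 min break → 3 h 43 min
Wed: 5:36 AM–1:54 PM = 8 h 18 min; less 30 min break → 7 h 48 min
Thu: 8:55 AM–5:39 PM = 8 h 44 min; less 30 min break → 8 h 14 min
Mon reg 10 h 0 min / OT 0 h 41 min; Tue reg 3 h 43 min / OT 0 h 0 min; Wed reg 7 h 48 min / OT 0 h 0 min; Thu reg 8 h 14 min / OT 0 h 0 min.
Totals: regular 29 h 45 min, overtime 0 h 41 min.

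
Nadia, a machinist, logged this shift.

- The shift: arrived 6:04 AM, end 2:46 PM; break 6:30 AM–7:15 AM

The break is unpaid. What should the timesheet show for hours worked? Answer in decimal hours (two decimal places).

The shift: 6:04 AM–2:46 PM = 8 h 42 min; less 45 min break → 7 h 57 min

7.95 hours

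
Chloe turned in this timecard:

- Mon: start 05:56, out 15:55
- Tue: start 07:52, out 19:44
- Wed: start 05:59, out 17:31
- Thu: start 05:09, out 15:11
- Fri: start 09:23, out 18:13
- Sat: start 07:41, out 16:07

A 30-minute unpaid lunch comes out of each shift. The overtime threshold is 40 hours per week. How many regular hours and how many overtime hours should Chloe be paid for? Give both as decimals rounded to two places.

Mon: 05:56–15:55 = 9 h 59 min; less 30 min break → 9 h 29 min
Tue: 07:52–19:44 = 11 h 52 min; less 30 min break → 11 h 22 min
Wed: 05:59–17:31 = 11 h 32 min; less 30 min break → 11 h 2 min
Thu: 05:09–15:11 = 10 h 2 min; less 30 min break → 9 h 32 min
Fri: 09:23–18:13 = 8 h 50 min; less 30 min break → 8 h 20 min
Sat: 07:41–16:07 = 8 h 26 min; less 30 min break → 7 h 56 min
Total worked: 57 h 41 min = 57.68 h.
Threshold 40 h → overtime 17 h 41 min, regular 40 h 0 min.

Regular 40.00 hours, overtime 17.68 hours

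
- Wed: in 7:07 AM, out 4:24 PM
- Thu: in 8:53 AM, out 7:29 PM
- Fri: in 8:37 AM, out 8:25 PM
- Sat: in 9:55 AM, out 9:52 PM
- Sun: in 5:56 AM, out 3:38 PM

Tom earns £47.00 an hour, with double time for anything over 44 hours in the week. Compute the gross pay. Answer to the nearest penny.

Wed: 7:07 AM–4:24 PM = 9 h 17 min
Thu: 8:53 AM–7:29 PM = 10 h 36 min
Fri: 8:37 AM–8:25 PM = 11 h 48 min
Sat: 9:55 AM–9:52 PM = 11 h 57 min
Sun: 5:56 AM–3:38 PM = 9 h 42 min
Total worked: 53 h 20 min = 3200 min.
Regular 44 h 0 min = 2640 min at £47.00/h; overtime 9 h 20 min = 560 min at £94.00/h.
Pay = (2640 × £47.00 + 560 × £94.00) ÷ 60 = £2945.33.

£2945.33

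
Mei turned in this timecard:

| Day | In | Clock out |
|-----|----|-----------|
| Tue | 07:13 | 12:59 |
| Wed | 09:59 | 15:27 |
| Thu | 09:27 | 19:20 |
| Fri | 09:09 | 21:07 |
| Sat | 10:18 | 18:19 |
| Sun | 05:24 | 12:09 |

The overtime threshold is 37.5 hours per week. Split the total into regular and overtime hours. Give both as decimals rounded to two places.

Regular 37.50 hours, overtime 10.35 hours

Tue: 07:13–12:59 = 5 h 46 min
Wed: 09:59–15:27 = 5 h 28 min
Thu: 09:27–19:20 = 9 h 53 min
Fri: 09:09–21:07 = 11 h 58 min
Sat: 10:18–18:19 = 8 h 1 min
Sun: 05:24–12:09 = 6 h 45 min
Total worked: 47 h 51 min = 47.85 h.
Threshold 37.5 h → overtime 10 h 21 min, regular 37 h 30 min.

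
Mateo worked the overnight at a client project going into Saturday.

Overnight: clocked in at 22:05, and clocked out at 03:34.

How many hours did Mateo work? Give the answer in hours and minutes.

Overnight: 22:05 → midnight = 1 h 55 min; midnight → 03:34 = 3 h 34 min; span 5 h 29 min

5 h 29 min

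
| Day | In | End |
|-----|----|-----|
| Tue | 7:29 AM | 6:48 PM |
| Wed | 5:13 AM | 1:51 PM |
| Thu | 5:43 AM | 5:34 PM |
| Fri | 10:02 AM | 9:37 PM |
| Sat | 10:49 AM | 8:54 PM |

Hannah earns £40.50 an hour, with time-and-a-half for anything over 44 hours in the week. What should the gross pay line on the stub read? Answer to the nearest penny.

Tue: 7:29 AM–6:48 PM = 11 h 19 min
Wed: 5:13 AM–1:51 PM = 8 h 38 min
Thu: 5:43 AM–5:34 PM = 11 h 51 min
Fri: 10:02 AM–9:37 PM = 11 h 35 min
Sat: 10:49 AM–8:54 PM = 10 h 5 min
Total worked: 53 h 28 min = 3208 min.
Regular 44 h 0 min = 2640 min at £40.50/h; overtime 9 h 28 min = 568 min at £60.75/h.
Pay = (2640 × £40.50 + 568 × £60.75) ÷ 60 = £2357.10.

£2357.10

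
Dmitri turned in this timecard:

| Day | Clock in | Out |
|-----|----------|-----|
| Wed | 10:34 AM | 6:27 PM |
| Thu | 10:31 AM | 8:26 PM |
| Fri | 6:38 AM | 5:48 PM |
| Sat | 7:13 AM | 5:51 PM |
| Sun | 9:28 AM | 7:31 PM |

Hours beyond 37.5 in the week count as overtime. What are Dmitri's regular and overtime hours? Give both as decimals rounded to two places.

Regular 37.50 hours, overtime 12.15 hours

Wed: 10:34 AM–6:27 PM = 7 h 53 min
Thu: 10:31 AM–8:26 PM = 9 h 55 min
Fri: 6:38 AM–5:48 PM = 11 h 10 min
Sat: 7:13 AM–5:51 PM = 10 h 38 min
Sun: 9:28 AM–7:31 PM = 10 h 3 min
Total worked: 49 h 39 min = 49.65 h.
Threshold 37.5 h → overtime 12 h 9 min, regular 37 h 30 min.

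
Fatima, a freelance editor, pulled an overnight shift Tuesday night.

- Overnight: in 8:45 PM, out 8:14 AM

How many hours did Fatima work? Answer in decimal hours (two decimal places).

11.48 hours

Overnight: 8:45 PM → midnight = 3 h 15 min; midnight → 8:14 AM = 8 h 14 min; span 11 h 29 min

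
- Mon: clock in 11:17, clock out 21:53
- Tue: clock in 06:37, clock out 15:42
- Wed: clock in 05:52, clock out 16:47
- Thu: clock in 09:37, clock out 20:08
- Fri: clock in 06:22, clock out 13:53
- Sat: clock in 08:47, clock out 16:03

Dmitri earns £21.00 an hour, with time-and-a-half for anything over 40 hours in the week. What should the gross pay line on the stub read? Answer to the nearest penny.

Mon: 11:17–21:53 = 10 h 36 min
Tue: 06:37–15:42 = 9 h 5 min
Wed: 05:52–16:47 = 10 h 55 min
Thu: 09:37–20:08 = 10 h 31 min
Fri: 06:22–13:53 = 7 h 31 min
Sat: 08:47–16:03 = 7 h 16 min
Total worked: 55 h 54 min = 3354 min.
Regular 40 h 0 min = 2400 min at £21.00/h; overtime 15 h 54 min = 954 min at £31.50/h.
Pay = (2400 × £21.00 + 954 × £31.50) ÷ 60 = £1340.85.

£1340.85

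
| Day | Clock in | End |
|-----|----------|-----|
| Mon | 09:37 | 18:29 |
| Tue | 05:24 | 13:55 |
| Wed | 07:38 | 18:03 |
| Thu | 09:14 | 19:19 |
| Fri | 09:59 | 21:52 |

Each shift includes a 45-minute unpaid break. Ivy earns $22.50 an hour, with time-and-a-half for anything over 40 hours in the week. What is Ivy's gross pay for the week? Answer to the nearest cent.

$1103.06

Mon: 09:37–18:29 = 8 h 52 min; less 45 min break → 8 h 7 min
Tue: 05:24–13:55 = 8 h 31 min; less 45 min break → 7 h 46 min
Wed: 07:38–18:03 = 10 h 25 min; less 45 min break → 9 h 40 min
Thu: 09:14–19:19 = 10 h 5 min; less 45 min break → 9 h 20 min
Fri: 09:59–21:52 = 11 h 53 min; less 45 min break → 11 h 8 min
Total worked: 46 h 1 min = 2761 min.
Regular 40 h 0 min = 2400 min at $22.50/h; overtime 6 h 1 min = 361 min at $33.75/h.
Pay = (2400 × $22.50 + 361 × $33.75) ÷ 60 = $1103.06.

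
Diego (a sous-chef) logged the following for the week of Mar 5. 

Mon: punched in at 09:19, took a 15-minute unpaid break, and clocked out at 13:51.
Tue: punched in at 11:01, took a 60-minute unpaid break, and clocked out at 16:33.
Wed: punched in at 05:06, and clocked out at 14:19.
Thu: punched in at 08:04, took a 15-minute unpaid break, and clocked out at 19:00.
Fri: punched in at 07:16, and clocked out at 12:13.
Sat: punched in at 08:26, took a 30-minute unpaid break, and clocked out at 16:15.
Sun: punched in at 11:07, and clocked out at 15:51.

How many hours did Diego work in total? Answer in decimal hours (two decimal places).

45.72 hours

Mon: 09:19–13:51 = 4 h 32 min; less 15 min break → 4 h 17 min
Tue: 11:01–16:33 = 5 h 32 min; less 60 min break → 4 h 32 min
Wed: 05:06–14:19 = 9 h 13 min
Thu: 08:04–19:00 = 10 h 56 min; less 15 min break → 10 h 41 min
Fri: 07:16–12:13 = 4 h 57 min
Sat: 08:26–16:15 = 7 h 49 min; less 30 min break → 7 h 19 min
Sun: 11:07–15:51 = 4 h 44 min
Total: 4 h 17 min + 4 h 32 min + 9 h 13 min + 10 h 41 min + 4 h 57 min + 7 h 19 min + 4 h 44 min = 45 h 43 min.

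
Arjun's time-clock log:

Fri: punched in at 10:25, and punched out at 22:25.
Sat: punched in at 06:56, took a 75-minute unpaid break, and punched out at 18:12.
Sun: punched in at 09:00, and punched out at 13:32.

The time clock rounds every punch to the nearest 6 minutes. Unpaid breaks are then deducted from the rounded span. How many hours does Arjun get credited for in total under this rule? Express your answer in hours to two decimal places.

Fri: in 10:25→10:24, out 22:25→22:24; 12 h 0 min
Sat: in 06:56→06:54, out 18:12→18:12; 11 h 18 min − 75 min = 10 h 3 min
Sun: in 09:00→09:00, out 13:32→13:30; 4 h 30 min
Total credited: 26 h 33 min.

26.55 hours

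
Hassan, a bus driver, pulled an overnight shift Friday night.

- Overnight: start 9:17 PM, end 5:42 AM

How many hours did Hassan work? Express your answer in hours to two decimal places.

8.42 hours

Overnight: 9:17 PM → midnight = 2 h 43 min; midnight → 5:42 AM = 5 h 42 min; span 8 h 25 min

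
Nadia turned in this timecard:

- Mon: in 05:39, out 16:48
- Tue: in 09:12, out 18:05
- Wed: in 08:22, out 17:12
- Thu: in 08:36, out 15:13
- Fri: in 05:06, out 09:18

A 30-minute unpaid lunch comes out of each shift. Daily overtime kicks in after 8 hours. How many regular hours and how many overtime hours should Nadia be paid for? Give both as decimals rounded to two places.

Mon: 05:39–16:48 = 11 h 9 min; less 30 min break → 10 h 39 min
Tue: 09:12–18:05 = 8 h 53 min; less 30 min break → 8 h 23 min
Wed: 08:22–17:12 = 8 h 50 min; less 30 min break → 8 h 20 min
Thu: 08:36–15:13 = 6 h 37 min; less 30 min break → 6 h 7 min
Fri: 05:06–09:18 = 4 h 12 min; less 30 min break → 3 h 42 min
Mon reg 8 h 0 min / OT 2 h 39 min; Tue reg 8 h 0 min / OT 0 h 23 min; Wed reg 8 h 0 min / OT 0 h 20 min; Thu reg 6 h 7 min / OT 0 h 0 min; Fri reg 3 h 42 min / OT 0 h 0 min.
Totals: regular 33 h 49 min, overtime 3 h 22 min.

Regular 33.82 hours, overtime 3.37 hours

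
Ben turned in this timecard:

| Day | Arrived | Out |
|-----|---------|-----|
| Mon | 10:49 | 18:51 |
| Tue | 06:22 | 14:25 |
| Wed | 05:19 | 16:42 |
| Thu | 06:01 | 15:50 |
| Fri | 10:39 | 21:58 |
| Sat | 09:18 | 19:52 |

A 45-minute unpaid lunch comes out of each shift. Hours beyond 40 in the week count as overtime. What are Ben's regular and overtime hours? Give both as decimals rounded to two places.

Mon: 10:49–18:51 = 8 h 2 min; less 45 min break → 7 h 17 min
Tue: 06:22–14:25 = 8 h 3 min; less 45 min break → 7 h 18 min
Wed: 05:19–16:42 = 11 h 23 min; less 45 min break → 10 h 38 min
Thu: 06:01–15:50 = 9 h 49 min; less 45 min break → 9 h 4 min
Fri: 10:39–21:58 = 11 h 19 min; less 45 min break → 10 h 34 min
Sat: 09:18–19:52 = 10 h 34 min; less 45 min break → 9 h 49 min
Total worked: 54 h 40 min = 54.67 h.
Threshold 40 h → overtime 14 h 40 min, regular 40 h 0 min.

Regular 40.00 hours, overtime 14.67 hours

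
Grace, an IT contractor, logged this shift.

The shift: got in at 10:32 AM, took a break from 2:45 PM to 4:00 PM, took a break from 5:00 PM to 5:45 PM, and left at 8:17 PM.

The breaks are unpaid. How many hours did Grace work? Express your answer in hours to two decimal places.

7.75 hours

The shift: 10:32 AM–8:17 PM = 9 h 45 min; less 120 min break → 7 h 45 min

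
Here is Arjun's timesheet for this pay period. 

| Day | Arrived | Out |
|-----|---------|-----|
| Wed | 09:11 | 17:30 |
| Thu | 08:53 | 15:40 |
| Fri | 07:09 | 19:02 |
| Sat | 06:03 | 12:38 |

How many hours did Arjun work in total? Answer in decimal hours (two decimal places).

Wed: 09:11–17:30 = 8 h 19 min
Thu: 08:53–15:40 = 6 h 47 min
Fri: 07:09–19:02 = 11 h 53 min
Sat: 06:03–12:38 = 6 h 35 min
Total: 8 h 19 min + 6 h 47 min + 11 h 53 min + 6 h 35 min = 33 h 34 min.

33.57 hours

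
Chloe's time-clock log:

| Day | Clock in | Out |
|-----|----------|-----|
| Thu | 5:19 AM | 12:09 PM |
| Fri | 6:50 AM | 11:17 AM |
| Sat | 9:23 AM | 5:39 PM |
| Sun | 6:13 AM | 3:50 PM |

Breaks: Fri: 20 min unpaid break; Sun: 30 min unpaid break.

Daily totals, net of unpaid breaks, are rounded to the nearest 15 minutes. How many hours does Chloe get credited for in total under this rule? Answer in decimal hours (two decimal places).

28.00 hours

Thu: 5:19 AM–12:09 PM = 6 h 50 min → rounds to 6 h 45 min
Fri: 6:50 AM–11:17 AM = 4 h 27 min − 20 min = 4 h 7 min → rounds to 4 h 0 min
Sat: 9:23 AM–5:39 PM = 8 h 16 min → rounds to 8 h 15 min
Sun: 6:13 AM–3:50 PM = 9 h 37 min − 30 min = 9 h 7 min → rounds to 9 h 0 min
Total credited: 28 h 0 min.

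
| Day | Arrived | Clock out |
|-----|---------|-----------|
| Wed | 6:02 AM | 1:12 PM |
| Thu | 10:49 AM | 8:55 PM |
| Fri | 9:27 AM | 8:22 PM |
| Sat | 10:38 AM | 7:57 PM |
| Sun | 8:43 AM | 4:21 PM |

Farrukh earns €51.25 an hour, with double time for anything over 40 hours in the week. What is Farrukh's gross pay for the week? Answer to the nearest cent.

Wed: 6:02 AM–1:12 PM = 7 h 10 min
Thu: 10:49 AM–8:55 PM = 10 h 6 min
Fri: 9:27 AM–8:22 PM = 10 h 55 min
Sat: 10:38 AM–7:57 PM = 9 h 19 min
Sun: 8:43 AM–4:21 PM = 7 h 38 min
Total worked: 45 h 8 min = 2708 min.
Regular 40 h 0 min = 2400 min at €51.25/h; overtime 5 h 8 min = 308 min at €102.50/h.
Pay = (2400 × €51.25 + 308 × €102.50) ÷ 60 = €2576.17.

€2576.17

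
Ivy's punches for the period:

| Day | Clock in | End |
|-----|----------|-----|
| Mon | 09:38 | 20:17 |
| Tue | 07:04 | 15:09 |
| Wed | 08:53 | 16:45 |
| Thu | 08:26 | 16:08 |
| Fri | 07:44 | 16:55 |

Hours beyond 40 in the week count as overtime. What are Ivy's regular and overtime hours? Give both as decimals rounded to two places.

Regular 40.00 hours, overtime 3.48 hours

Mon: 09:38–20:17 = 10 h 39 min
Tue: 07:04–15:09 = 8 h 5 min
Wed: 08:53–16:45 = 7 h 52 min
Thu: 08:26–16:08 = 7 h 42 min
Fri: 07:44–16:55 = 9 h 11 min
Total worked: 43 h 29 min = 43.48 h.
Threshold 40 h → overtime 3 h 29 min, regular 40 h 0 min.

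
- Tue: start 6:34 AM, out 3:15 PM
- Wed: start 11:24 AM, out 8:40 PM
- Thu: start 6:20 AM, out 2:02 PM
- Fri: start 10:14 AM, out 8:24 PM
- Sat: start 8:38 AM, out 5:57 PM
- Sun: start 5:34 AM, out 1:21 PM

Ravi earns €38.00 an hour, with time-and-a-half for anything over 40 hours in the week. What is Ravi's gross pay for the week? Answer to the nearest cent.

€2256.25

Tue: 6:34 AM–3:15 PM = 8 h 41 min
Wed: 11:24 AM–8:40 PM = 9 h 16 min
Thu: 6:20 AM–2:02 PM = 7 h 42 min
Fri: 10:14 AM–8:24 PM = 10 h 10 min
Sat: 8:38 AM–5:57 PM = 9 h 19 min
Sun: 5:34 AM–1:21 PM = 7 h 47 min
Total worked: 52 h 55 min = 3175 min.
Regular 40 h 0 min = 2400 min at €38.00/h; overtime 12 h 55 min = 775 min at €57.00/h.
Pay = (2400 × €38.00 + 775 × €57.00) ÷ 60 = €2256.25.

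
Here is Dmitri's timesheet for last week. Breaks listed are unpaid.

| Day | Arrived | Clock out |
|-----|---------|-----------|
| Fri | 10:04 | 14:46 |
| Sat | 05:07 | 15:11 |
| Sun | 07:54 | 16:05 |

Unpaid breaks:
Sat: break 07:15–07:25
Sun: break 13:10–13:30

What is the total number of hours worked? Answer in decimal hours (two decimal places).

Fri: 10:04–14:46 = 4 h 42 min
Sat: 05:07–15:11 = 10 h 4 min; less 10 min break → 9 h 54 min
Sun: 07:54–16:05 = 8 h 11 min; less 20 min break → 7 h 51 min
Total: 4 h 42 min + 9 h 54 min + 7 h 51 min = 22 h 27 min.

22.45 hours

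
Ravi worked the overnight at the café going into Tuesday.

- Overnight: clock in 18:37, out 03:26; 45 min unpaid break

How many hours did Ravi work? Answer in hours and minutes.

8 h 4 min

Overnight: 18:37 → midnight = 5 h 23 min; midnight → 03:26 = 3 h 26 min; span 8 h 49 min; less 45 min break → 8 h 4 min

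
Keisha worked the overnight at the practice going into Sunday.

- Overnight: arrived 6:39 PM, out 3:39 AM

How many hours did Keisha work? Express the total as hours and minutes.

Overnight: 6:39 PM → midnight = 5 h 21 min; midnight → 3:39 AM = 3 h 39 min; span 9 h 0 min

9 h 0 min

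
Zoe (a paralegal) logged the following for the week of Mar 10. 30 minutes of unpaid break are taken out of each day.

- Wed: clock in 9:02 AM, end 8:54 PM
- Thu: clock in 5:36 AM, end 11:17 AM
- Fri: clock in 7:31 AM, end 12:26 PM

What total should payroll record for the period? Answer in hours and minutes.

20 h 58 min

Wed: 9:02 AM–8:54 PM = 11 h 52 min; less 30 min break → 11 h 22 min
Thu: 5:36 AM–11:17 AM = 5 h 41 min; less 30 min break → 5 h 11 min
Fri: 7:31 AM–12:26 PM = 4 h 55 min; less 30 min break → 4 h 25 min
Total: 11 h 22 min + 5 h 11 min + 4 h 25 min = 20 h 58 min.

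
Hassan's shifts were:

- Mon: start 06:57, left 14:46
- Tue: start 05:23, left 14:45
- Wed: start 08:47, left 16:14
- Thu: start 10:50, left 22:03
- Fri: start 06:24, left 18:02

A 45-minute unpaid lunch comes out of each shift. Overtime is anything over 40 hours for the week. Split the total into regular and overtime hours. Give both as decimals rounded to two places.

Mon: 06:57–14:46 = 7 h 49 min; less 45 min break → 7 h 4 min
Tue: 05:23–14:45 = 9 h 22 min; less 45 min break → 8 h 37 min
Wed: 08:47–16:14 = 7 h 27 min; less 45 min break → 6 h 42 min
Thu: 10:50–22:03 = 11 h 13 min; less 45 min break → 10 h 28 min
Fri: 06:24–18:02 = 11 h 38 min; less 45 min break → 10 h 53 min
Total worked: 43 h 44 min = 43.73 h.
Threshold 40 h → overtime 3 h 44 min, regular 40 h 0 min.

Regular 40.00 hours, overtime 3.73 hours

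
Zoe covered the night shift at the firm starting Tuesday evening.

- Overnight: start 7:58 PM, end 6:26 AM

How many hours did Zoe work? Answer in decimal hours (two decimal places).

10.47 hours

Overnight: 7:58 PM → midnight = 4 h 2 min; midnight → 6:26 AM = 6 h 26 min; span 10 h 28 min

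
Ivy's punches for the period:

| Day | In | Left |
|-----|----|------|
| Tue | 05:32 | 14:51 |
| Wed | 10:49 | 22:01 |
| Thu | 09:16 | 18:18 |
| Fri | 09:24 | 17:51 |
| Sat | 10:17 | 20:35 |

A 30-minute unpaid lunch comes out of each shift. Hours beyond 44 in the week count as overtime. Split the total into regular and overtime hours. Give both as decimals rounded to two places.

Regular 44.00 hours, overtime 1.80 hours

Tue: 05:32–14:51 = 9 h 19 min; less 30 min break → 8 h 49 min
Wed: 10:49–22:01 = 11 h 12 min; less 30 min break → 10 h 42 min
Thu: 09:16–18:18 = 9 h 2 min; less 30 min break → 8 h 32 min
Fri: 09:24–17:51 = 8 h 27 min; less 30 min break → 7 h 57 min
Sat: 10:17–20:35 = 10 h 18 min; less 30 min break → 9 h 48 min
Total worked: 45 h 48 min = 45.80 h.
Threshold 44 h → overtime 1 h 48 min, regular 44 h 0 min.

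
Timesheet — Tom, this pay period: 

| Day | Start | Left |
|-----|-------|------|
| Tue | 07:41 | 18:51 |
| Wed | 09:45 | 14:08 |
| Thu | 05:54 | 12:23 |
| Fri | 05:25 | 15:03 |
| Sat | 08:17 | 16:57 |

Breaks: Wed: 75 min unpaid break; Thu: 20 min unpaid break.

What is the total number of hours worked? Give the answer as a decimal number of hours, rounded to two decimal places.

38.75 hours

Tue: 07:41–18:51 = 11 h 10 min
Wed: 09:45–14:08 = 4 h 23 min; less 75 min break → 3 h 8 min
Thu: 05:54–12:23 = 6 h 29 min; less 20 min break → 6 h 9 min
Fri: 05:25–15:03 = 9 h 38 min
Sat: 08:17–16:57 = 8 h 40 min
Total: 11 h 10 min + 3 h 8 min + 6 h 9 min + 9 h 38 min + 8 h 40 min = 38 h 45 min.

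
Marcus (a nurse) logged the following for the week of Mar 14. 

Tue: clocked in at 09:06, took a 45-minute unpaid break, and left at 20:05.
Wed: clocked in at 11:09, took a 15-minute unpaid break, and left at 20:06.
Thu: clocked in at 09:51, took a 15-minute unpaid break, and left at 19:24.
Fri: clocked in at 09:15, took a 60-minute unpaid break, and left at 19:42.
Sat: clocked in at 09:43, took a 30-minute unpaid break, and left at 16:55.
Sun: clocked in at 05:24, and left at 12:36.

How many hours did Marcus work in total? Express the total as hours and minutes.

Tue: 09:06–20:05 = 10 h 59 min; less 45 min break → 10 h 14 min
Wed: 11:09–20:06 = 8 h 57 min; less 15 min break → 8 h 42 min
Thu: 09:51–19:24 = 9 h 33 min; less 15 min break → 9 h 18 min
Fri: 09:15–19:42 = 10 h 27 min; less 60 min break → 9 h 27 min
Sat: 09:43–16:55 = 7 h 12 min; less 30 min break → 6 h 42 min
Sun: 05:24–12:36 = 7 h 12 min
Total: 10 h 14 min + 8 h 42 min + 9 h 18 min + 9 h 27 min + 6 h 42 min + 7 h 12 min = 51 h 35 min.

51 h 35 min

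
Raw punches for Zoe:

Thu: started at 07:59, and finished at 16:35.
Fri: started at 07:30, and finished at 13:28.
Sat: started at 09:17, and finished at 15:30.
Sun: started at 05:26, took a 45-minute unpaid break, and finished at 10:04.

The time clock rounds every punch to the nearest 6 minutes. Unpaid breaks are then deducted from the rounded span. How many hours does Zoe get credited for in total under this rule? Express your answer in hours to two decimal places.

24.75 hours

Thu: in 07:59→08:00, out 16:35→16:36; 8 h 36 min
Fri: in 07:30→07:30, out 13:28→13:30; 6 h 0 min
Sat: in 09:17→09:18, out 15:30→15:30; 6 h 12 min
Sun: in 05:26→05:24, out 10:04→10:06; 4 h 42 min − 45 min = 3 h 57 min
Total credited: 24 h 45 min.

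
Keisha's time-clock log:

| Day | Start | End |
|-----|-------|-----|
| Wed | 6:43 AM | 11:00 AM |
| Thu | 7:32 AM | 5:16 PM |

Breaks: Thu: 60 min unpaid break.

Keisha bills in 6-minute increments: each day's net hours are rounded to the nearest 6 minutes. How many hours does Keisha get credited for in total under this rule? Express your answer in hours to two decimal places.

13.00 hours

Wed: 6:43 AM–11:00 AM = 4 h 17 min → rounds to 4 h 18 min
Thu: 7:32 AM–5:16 PM = 9 h 44 min − 60 min = 8 h 44 min → rounds to 8 h 42 min
Total credited: 13 h 0 min.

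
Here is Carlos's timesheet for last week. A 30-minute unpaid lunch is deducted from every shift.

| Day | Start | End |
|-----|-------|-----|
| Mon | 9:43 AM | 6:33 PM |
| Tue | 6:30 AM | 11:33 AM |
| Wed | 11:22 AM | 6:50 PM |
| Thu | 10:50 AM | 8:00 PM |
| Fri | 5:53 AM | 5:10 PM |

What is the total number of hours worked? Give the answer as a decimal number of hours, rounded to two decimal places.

39.30 hours

Mon: 9:43 AM–6:33 PM = 8 h 50 min; less 30 min break → 8 h 20 min
Tue: 6:30 AM–11:33 AM = 5 h 3 min; less 30 min break → 4 h 33 min
Wed: 11:22 AM–6:50 PM = 7 h 28 min; less 30 min break → 6 h 58 min
Thu: 10:50 AM–8:00 PM = 9 h 10 min; less 30 min break → 8 h 40 min
Fri: 5:53 AM–5:10 PM = 11 h 17 min; less 30 min break → 10 h 47 min
Total: 8 h 20 min + 4 h 33 min + 6 h 58 min + 8 h 40 min + 10 h 47 min = 39 h 18 min.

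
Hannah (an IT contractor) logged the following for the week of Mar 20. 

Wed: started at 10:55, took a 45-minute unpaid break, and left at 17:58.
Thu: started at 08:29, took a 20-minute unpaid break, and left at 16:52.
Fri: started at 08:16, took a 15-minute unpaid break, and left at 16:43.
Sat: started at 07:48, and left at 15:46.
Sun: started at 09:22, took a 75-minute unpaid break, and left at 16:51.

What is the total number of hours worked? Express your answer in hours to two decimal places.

36.75 hours

Wed: 10:55–17:58 = 7 h 3 min; less 45 min break → 6 h 18 min
Thu: 08:29–16:52 = 8 h 23 min; less 20 min break → 8 h 3 min
Fri: 08:16–16:43 = 8 h 27 min; less 15 min break → 8 h 12 min
Sat: 07:48–15:46 = 7 h 58 min
Sun: 09:22–16:51 = 7 h 29 min; less 75 min break → 6 h 14 min
Total: 6 h 18 min + 8 h 3 min + 8 h 12 min + 7 h 58 min + 6 h 14 min = 36 h 45 min.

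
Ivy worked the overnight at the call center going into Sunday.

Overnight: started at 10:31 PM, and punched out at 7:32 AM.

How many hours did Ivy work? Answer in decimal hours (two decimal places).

Overnight: 10:31 PM → midnight = 1 h 29 min; midnight → 7:32 AM = 7 h 32 min; span 9 h 1 min

9.02 hours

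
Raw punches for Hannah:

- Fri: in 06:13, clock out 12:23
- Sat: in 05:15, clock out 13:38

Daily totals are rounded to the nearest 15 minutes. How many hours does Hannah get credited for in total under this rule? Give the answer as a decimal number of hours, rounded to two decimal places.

14.75 hours

Fri: 06:13–12:23 = 6 h 10 min → rounds to 6 h 15 min
Sat: 05:15–13:38 = 8 h 23 min → rounds to 8 h 30 min
Total credited: 14 h 45 min.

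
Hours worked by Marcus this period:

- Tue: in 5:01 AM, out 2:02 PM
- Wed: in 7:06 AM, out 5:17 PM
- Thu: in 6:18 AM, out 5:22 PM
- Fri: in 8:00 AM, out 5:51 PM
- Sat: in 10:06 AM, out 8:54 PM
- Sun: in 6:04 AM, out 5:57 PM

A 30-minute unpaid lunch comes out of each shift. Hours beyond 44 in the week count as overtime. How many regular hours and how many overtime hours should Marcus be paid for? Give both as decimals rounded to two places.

Regular 44.00 hours, overtime 15.80 hours

Tue: 5:01 AM–2:02 PM = 9 h 1 min; less 30 min break → 8 h 31 min
Wed: 7:06 AM–5:17 PM = 10 h 11 min; less 30 min break → 9 h 41 min
Thu: 6:18 AM–5:22 PM = 11 h 4 min; less 30 min break → 10 h 34 min
Fri: 8:00 AM–5:51 PM = 9 h 51 min; less 30 min break → 9 h 21 min
Sat: 10:06 AM–8:54 PM = 10 h 48 min; less 30 min break → 10 h 18 min
Sun: 6:04 AM–5:57 PM = 11 h 53 min; less 30 min break → 11 h 23 min
Total worked: 59 h 48 min = 59.80 h.
Threshold 44 h → overtime 15 h 48 min, regular 44 h 0 min.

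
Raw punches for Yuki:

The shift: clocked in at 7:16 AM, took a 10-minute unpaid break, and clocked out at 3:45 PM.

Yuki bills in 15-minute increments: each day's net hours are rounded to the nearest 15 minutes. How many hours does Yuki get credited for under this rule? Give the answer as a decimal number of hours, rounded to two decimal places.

8.25 hours

The shift: 7:16 AM–3:45 PM = 8 h 29 min − 10 min = 8 h 19 min → rounds to 8 h 15 min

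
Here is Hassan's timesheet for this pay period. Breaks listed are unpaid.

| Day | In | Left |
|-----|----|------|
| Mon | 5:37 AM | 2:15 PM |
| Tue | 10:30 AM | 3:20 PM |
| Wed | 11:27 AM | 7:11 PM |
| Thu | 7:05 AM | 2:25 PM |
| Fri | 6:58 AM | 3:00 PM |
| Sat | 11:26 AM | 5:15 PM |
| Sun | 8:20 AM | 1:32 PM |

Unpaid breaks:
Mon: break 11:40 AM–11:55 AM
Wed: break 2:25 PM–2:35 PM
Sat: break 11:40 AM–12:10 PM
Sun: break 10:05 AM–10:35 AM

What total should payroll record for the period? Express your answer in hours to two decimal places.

Mon: 5:37 AM–2:15 PM = 8 h 38 min; less 15 min break → 8 h 23 min
Tue: 10:30 AM–3:20 PM = 4 h 50 min
Wed: 11:27 AM–7:11 PM = 7 h 44 min; less 10 min break → 7 h 34 min
Thu: 7:05 AM–2:25 PM = 7 h 20 min
Fri: 6:58 AM–3:00 PM = 8 h 2 min
Sat: 11:26 AM–5:15 PM = 5 h 49 min; less 30 min break → 5 h 19 min
Sun: 8:20 AM–1:32 PM = 5 h 12 min; less 30 min break → 4 h 42 min
Total: 8 h 23 min + 4 h 50 min + 7 h 34 min + 7 h 20 min + 8 h 2 min + 5 h 19 min + 4 h 42 min = 46 h 10 min.

46.17 hours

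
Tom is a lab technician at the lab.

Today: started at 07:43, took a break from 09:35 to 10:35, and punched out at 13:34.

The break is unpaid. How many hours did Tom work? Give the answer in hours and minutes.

4 h 51 min

Today: 07:43–13:34 = 5 h 51 min; less 60 min break → 4 h 51 min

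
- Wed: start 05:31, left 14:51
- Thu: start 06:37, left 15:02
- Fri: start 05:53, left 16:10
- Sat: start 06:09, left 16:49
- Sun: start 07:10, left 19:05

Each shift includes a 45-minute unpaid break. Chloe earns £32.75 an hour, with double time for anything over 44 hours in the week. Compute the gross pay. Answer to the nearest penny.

Wed: 05:31–14:51 = 9 h 20 min; less 45 min break → 8 h 35 min
Thu: 06:37–15:02 = 8 h 25 min; less 45 min break → 7 h 40 min
Fri: 05:53–16:10 = 10 h 17 min; less 45 min break → 9 h 32 min
Sat: 06:09–16:49 = 10 h 40 min; less 45 min break → 9 h 55 min
Sun: 07:10–19:05 = 11 h 55 min; less 45 min break → 11 h 10 min
Total worked: 46 h 52 min = 2812 min.
Regular 44 h 0 min = 2640 min at £32.75/h; overtime 2 h 52 min = 172 min at £65.50/h.
Pay = (2640 × £32.75 + 172 × £65.50) ÷ 60 = £1628.77.

£1628.77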